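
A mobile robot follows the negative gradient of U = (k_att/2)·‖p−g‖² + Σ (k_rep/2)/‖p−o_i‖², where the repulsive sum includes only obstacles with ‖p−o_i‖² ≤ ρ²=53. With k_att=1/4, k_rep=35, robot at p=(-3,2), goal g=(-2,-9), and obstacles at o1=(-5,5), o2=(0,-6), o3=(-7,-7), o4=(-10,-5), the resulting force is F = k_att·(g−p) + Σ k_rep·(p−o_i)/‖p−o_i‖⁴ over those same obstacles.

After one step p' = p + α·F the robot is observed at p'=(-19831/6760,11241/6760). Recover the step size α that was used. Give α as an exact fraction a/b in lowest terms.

F_att = 1/4·(g−p) = 1/4·(1,-11) = (0.2500,-2.7500)
o1: d²=13 ≤ ρ²=53; F_rep = 35·(2,-3)/13² = (0.4142,-0.6213)
o2: d²=73 > ρ²=53 → inactive
o3: d²=97 > ρ²=53 → inactive
o4: d²=98 > ρ²=53 → inactive
F = F_att + ΣF_rep = (0.6642,-3.3713)
Δp = p'−p = (0.0664,-0.3371); α = Δx/Fx = (449/6760) / (449/676) = 1/10
check: Δy/Fy = (-2279/6760) / (-2279/676) = 1/10 ✓

α = 1/10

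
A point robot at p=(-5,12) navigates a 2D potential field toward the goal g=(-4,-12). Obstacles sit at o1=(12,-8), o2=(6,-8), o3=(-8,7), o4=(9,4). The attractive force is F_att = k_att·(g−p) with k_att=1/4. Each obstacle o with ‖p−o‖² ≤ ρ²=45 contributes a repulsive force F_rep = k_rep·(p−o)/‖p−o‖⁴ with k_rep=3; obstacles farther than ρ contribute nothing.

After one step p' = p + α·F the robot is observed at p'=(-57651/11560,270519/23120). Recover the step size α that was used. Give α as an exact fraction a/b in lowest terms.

F_att = 1/4·(g−p) = 1/4·(1,-24) = (0.2500,-6.0000)
o1: d²=689 > ρ²=45 → inactive
o2: d²=521 > ρ²=45 → inactive
o3: d²=34 ≤ ρ²=45; F_rep = 3·(3,5)/34² = (0.0078,0.0130)
o4: d²=260 > ρ²=45 → inactive
F = F_att + ΣF_rep = (0.2578,-5.9870)
Δp = p'−p = (0.0129,-0.2994); α = Δx/Fx = (149/11560) / (149/578) = 1/20
check: Δy/Fy = (-6921/23120) / (-6921/1156) = 1/20 ✓

α = 1/20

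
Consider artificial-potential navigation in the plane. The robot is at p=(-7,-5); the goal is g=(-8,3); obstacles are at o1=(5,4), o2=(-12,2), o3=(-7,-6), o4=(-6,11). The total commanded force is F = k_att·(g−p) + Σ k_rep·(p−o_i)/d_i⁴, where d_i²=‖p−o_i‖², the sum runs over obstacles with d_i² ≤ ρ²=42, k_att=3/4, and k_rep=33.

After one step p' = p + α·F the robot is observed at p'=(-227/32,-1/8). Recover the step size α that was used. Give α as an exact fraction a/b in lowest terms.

F_att = 3/4·(g−p) = 3/4·(-1,8) = (-0.7500,6.0000)
o1: d²=225 > ρ²=42 → inactive
o2: d²=74 > ρ²=42 → inactive
o3: d²=1 ≤ ρ²=42; F_rep = 33·(0,1)/1² = (0.0000,33.0000)
o4: d²=257 > ρ²=42 → inactive
F = F_att + ΣF_rep = (-0.7500,39.0000)
Δp = p'−p = (-0.0938,4.8750); α = Δx/Fx = (-3/32) / (-3/4) = 1/8
check: Δy/Fy = (39/8) / (39) = 1/8 ✓

α = 1/8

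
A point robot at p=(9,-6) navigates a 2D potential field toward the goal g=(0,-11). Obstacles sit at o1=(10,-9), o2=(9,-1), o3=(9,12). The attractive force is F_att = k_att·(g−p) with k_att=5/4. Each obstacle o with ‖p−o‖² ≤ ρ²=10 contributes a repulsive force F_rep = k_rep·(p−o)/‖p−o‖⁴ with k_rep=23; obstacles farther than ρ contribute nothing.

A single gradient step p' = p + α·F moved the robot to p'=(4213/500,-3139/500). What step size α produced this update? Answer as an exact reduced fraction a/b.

F_att = 5/4·(g−p) = 5/4·(-9,-5) = (-11.2500,-6.2500)
o1: d²=10 ≤ ρ²=10; F_rep = 23·(-1,3)/10² = (-0.2300,0.6900)
o2: d²=25 > ρ²=10 → inactive
o3: d²=324 > ρ²=10 → inactive
F = F_att + ΣF_rep = (-11.4800,-5.5600)
Δp = p'−p = (-0.5740,-0.2780); α = Δx/Fx = (-287/500) / (-287/25) = 1/20
check: Δy/Fy = (-139/500) / (-139/25) = 1/20 ✓

α = 1/20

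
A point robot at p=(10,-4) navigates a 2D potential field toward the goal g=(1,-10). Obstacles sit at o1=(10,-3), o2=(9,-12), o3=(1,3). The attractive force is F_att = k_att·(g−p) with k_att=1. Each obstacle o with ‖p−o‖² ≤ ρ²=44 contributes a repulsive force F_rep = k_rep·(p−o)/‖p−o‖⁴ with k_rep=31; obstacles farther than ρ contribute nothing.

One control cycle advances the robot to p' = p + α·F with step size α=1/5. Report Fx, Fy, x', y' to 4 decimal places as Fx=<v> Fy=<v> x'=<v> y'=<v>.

Fx=-9.0000 Fy=-37.0000 x'=8.2000 y'=-11.4000

F_att = 1·(g−p) = 1·(-9,-6) = (-9.0000,-6.0000)
o1: d²=1 ≤ ρ²=44; F_rep = 31·(0,-1)/1² = (0.0000,-31.0000)
o2: d²=65 > ρ²=44 → inactive
o3: d²=130 > ρ²=44 → inactive
F = F_att + ΣF_rep = (-9.0000,-37.0000)
p' = p + 1/5·F = (8.2000,-11.4000)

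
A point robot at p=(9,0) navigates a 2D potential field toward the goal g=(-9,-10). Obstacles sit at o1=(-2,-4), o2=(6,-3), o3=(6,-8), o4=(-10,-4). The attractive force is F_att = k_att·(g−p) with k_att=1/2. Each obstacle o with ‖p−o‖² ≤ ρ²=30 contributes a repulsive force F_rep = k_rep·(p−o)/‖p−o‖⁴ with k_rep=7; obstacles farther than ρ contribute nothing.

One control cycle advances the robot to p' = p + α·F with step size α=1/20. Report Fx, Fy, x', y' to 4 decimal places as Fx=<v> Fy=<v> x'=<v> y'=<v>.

Fx=-8.9352 Fy=-4.9352 x'=8.5532 y'=-0.2468

F_att = 1/2·(g−p) = 1/2·(-18,-10) = (-9.0000,-5.0000)
o1: d²=137 > ρ²=30 → inactive
o2: d²=18 ≤ ρ²=30; F_rep = 7·(3,3)/18² = (0.0648,0.0648)
o3: d²=73 > ρ²=30 → inactive
o4: d²=377 > ρ²=30 → inactive
F = F_att + ΣF_rep = (-8.9352,-4.9352)
p' = p + 1/20·F = (8.5532,-0.2468)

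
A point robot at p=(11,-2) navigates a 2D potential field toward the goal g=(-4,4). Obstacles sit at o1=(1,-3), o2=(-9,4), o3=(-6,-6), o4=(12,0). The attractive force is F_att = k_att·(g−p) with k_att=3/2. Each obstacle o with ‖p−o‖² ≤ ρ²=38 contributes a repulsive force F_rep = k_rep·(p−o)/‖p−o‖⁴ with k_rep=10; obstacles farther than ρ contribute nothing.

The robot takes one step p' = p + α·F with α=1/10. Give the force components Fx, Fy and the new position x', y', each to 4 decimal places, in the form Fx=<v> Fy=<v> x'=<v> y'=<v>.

Fx=-22.9000 Fy=8.2000 x'=8.7100 y'=-1.1800

F_att = 3/2·(g−p) = 3/2·(-15,6) = (-22.5000,9.0000)
o1: d²=101 > ρ²=38 → inactive
o2: d²=436 > ρ²=38 → inactive
o3: d²=305 > ρ²=38 → inactive
o4: d²=5 ≤ ρ²=38; F_rep = 10·(-1,-2)/5² = (-0.4000,-0.8000)
F = F_att + ΣF_rep = (-22.9000,8.2000)
p' = p + 1/10·F = (8.7100,-1.1800)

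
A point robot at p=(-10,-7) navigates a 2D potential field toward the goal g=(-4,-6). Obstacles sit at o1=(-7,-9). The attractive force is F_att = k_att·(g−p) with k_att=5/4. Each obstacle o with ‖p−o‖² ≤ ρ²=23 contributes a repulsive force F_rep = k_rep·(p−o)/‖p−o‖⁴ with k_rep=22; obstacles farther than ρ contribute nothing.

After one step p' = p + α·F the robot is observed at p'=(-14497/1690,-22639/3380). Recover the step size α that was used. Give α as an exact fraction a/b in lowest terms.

F_att = 5/4·(g−p) = 5/4·(6,1) = (7.5000,1.2500)
o1: d²=13 ≤ ρ²=23; F_rep = 22·(-3,2)/13² = (-0.3905,0.2604)
F = F_att + ΣF_rep = (7.1095,1.5104)
Δp = p'−p = (1.4219,0.3021); α = Δx/Fx = (2403/1690) / (2403/338) = 1/5
check: Δy/Fy = (1021/3380) / (1021/676) = 1/5 ✓

α = 1/5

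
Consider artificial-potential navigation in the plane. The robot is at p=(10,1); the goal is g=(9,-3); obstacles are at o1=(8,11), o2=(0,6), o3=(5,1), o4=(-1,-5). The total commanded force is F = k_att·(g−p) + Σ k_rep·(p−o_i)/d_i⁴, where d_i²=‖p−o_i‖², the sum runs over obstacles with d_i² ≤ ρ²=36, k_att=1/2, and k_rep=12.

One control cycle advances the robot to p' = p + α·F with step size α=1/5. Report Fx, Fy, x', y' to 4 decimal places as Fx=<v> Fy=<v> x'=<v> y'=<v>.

Fx=-0.4040 Fy=-2.0000 x'=9.9192 y'=0.6000

F_att = 1/2·(g−p) = 1/2·(-1,-4) = (-0.5000,-2.0000)
o1: d²=104 > ρ²=36 → inactive
o2: d²=125 > ρ²=36 → inactive
o3: d²=25 ≤ ρ²=36; F_rep = 12·(5,0)/25² = (0.0960,0.0000)
o4: d²=157 > ρ²=36 → inactive
F = F_att + ΣF_rep = (-0.4040,-2.0000)
p' = p + 1/5·F = (9.9192,0.6000)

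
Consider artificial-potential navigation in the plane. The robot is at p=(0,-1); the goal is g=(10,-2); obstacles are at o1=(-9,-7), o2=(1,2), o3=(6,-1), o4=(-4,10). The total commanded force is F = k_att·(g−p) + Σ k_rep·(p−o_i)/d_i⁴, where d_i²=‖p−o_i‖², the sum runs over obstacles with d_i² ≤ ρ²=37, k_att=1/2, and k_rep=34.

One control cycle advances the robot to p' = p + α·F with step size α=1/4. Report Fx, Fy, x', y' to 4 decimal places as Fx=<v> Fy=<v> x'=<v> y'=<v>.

F_att = 1/2·(g−p) = 1/2·(10,-1) = (5.0000,-0.5000)
o1: d²=117 > ρ²=37 → inactive
o2: d²=10 ≤ ρ²=37; F_rep = 34·(-1,-3)/10² = (-0.3400,-1.0200)
o3: d²=36 ≤ ρ²=37; F_rep = 34·(-6,0)/36² = (-0.1574,0.0000)
o4: d²=137 > ρ²=37 → inactive
F = F_att + ΣF_rep = (4.5026,-1.5200)
p' = p + 1/4·F = (1.1256,-1.3800)

Fx=4.5026 Fy=-1.5200 x'=1.1256 y'=-1.3800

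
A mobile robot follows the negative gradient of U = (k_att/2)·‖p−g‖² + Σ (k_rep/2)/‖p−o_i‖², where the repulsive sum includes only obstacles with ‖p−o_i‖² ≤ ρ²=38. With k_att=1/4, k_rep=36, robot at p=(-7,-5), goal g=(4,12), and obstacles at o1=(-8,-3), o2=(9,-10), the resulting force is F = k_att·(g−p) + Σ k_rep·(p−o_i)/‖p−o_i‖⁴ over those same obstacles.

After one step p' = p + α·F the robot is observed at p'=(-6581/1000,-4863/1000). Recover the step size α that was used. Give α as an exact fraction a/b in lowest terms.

F_att = 1/4·(g−p) = 1/4·(11,17) = (2.7500,4.2500)
o1: d²=5 ≤ ρ²=38; F_rep = 36·(1,-2)/5² = (1.4400,-2.8800)
o2: d²=281 > ρ²=38 → inactive
F = F_att + ΣF_rep = (4.1900,1.3700)
Δp = p'−p = (0.4190,0.1370); α = Δx/Fx = (419/1000) / (419/100) = 1/10
check: Δy/Fy = (137/1000) / (137/100) = 1/10 ✓

α = 1/10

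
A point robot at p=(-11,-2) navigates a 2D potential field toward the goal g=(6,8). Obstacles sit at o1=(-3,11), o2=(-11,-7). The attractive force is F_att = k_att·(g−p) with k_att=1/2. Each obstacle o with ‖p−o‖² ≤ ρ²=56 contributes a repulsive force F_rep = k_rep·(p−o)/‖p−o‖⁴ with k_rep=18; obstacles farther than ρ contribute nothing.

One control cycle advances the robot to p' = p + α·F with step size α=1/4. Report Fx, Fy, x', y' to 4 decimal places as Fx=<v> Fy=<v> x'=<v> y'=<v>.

Fx=8.5000 Fy=5.1440 x'=-8.8750 y'=-0.7140

F_att = 1/2·(g−p) = 1/2·(17,10) = (8.5000,5.0000)
o1: d²=233 > ρ²=56 → inactive
o2: d²=25 ≤ ρ²=56; F_rep = 18·(0,5)/25² = (0.0000,0.1440)
F = F_att + ΣF_rep = (8.5000,5.1440)
p' = p + 1/4·F = (-8.8750,-0.7140)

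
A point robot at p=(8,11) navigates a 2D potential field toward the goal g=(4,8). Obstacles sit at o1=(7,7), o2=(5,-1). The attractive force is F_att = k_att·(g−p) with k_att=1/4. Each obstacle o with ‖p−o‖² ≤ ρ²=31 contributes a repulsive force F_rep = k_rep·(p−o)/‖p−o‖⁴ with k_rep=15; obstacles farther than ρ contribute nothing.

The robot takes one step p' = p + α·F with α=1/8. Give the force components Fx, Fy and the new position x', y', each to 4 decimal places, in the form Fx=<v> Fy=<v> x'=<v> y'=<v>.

Fx=-0.9481 Fy=-0.5424 x'=7.8815 y'=10.9322

F_att = 1/4·(g−p) = 1/4·(-4,-3) = (-1.0000,-0.7500)
o1: d²=17 ≤ ρ²=31; F_rep = 15·(1,4)/17² = (0.0519,0.2076)
o2: d²=153 > ρ²=31 → inactive
F = F_att + ΣF_rep = (-0.9481,-0.5424)
p' = p + 1/8·F = (7.8815,10.9322)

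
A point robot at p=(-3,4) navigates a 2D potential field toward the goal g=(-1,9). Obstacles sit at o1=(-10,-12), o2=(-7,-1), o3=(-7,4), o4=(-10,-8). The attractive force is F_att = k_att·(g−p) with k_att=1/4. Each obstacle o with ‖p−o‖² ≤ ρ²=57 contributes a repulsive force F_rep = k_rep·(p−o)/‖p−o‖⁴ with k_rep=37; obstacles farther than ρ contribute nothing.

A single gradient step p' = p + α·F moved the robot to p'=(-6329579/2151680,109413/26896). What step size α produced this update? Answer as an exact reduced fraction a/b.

α = 1/20

F_att = 1/4·(g−p) = 1/4·(2,5) = (0.5000,1.2500)
o1: d²=305 > ρ²=57 → inactive
o2: d²=41 ≤ ρ²=57; F_rep = 37·(4,5)/41² = (0.0880,0.1101)
o3: d²=16 ≤ ρ²=57; F_rep = 37·(4,0)/16² = (0.5781,0.0000)
o4: d²=193 > ρ²=57 → inactive
F = F_att + ΣF_rep = (1.1662,1.3601)
Δp = p'−p = (0.0583,0.0680); α = Δx/Fx = (125461/2151680) / (125461/107584) = 1/20
check: Δy/Fy = (1829/26896) / (9145/6724) = 1/20 ✓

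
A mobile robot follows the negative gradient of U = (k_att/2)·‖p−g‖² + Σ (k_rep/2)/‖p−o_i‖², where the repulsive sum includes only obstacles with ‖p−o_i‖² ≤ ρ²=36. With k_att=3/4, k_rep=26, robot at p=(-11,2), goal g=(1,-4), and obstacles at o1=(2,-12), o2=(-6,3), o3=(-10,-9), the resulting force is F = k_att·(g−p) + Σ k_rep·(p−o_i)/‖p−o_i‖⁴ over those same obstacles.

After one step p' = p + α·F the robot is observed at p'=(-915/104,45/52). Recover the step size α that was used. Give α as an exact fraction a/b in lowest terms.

F_att = 3/4·(g−p) = 3/4·(12,-6) = (9.0000,-4.5000)
o1: d²=365 > ρ²=36 → inactive
o2: d²=26 ≤ ρ²=36; F_rep = 26·(-5,-1)/26² = (-0.1923,-0.0385)
o3: d²=122 > ρ²=36 → inactive
F = F_att + ΣF_rep = (8.8077,-4.5385)
Δp = p'−p = (2.2019,-1.1346); α = Δx/Fx = (229/104) / (229/26) = 1/4
check: Δy/Fy = (-59/52) / (-59/13) = 1/4 ✓

α = 1/4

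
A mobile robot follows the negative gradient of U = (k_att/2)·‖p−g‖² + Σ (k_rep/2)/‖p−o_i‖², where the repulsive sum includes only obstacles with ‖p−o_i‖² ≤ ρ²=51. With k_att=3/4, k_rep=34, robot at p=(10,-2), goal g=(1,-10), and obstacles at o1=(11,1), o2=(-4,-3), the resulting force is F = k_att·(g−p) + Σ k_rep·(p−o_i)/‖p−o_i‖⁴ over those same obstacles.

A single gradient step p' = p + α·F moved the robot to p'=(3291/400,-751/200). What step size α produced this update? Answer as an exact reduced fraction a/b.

α = 1/4

F_att = 3/4·(g−p) = 3/4·(-9,-8) = (-6.7500,-6.0000)
o1: d²=10 ≤ ρ²=51; F_rep = 34·(-1,-3)/10² = (-0.3400,-1.0200)
o2: d²=197 > ρ²=51 → inactive
F = F_att + ΣF_rep = (-7.0900,-7.0200)
Δp = p'−p = (-1.7725,-1.7550); α = Δx/Fx = (-709/400) / (-709/100) = 1/4
check: Δy/Fy = (-351/200) / (-351/50) = 1/4 ✓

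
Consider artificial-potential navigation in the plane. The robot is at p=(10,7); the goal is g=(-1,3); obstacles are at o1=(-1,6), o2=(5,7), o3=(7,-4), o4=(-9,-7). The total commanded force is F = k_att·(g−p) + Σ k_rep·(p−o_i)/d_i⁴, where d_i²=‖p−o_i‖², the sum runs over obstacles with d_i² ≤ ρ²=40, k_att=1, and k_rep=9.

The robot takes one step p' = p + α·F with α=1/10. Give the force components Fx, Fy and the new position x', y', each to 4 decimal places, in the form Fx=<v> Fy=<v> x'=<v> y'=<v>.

F_att = 1·(g−p) = 1·(-11,-4) = (-11.0000,-4.0000)
o1: d²=122 > ρ²=40 → inactive
o2: d²=25 ≤ ρ²=40; F_rep = 9·(5,0)/25² = (0.0720,0.0000)
o3: d²=130 > ρ²=40 → inactive
o4: d²=557 > ρ²=40 → inactive
F = F_att + ΣF_rep = (-10.9280,-4.0000)
p' = p + 1/10·F = (8.9072,6.6000)

Fx=-10.9280 Fy=-4.0000 x'=8.9072 y'=6.6000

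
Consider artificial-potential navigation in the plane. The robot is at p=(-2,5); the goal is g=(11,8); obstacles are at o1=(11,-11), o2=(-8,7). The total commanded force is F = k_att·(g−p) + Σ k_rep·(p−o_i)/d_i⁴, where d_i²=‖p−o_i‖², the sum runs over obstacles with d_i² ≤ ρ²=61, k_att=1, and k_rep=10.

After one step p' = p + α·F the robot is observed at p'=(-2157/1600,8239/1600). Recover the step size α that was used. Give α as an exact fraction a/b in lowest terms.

F_att = 1·(g−p) = 1·(13,3) = (13.0000,3.0000)
o1: d²=425 > ρ²=61 → inactive
o2: d²=40 ≤ ρ²=61; F_rep = 10·(6,-2)/40² = (0.0375,-0.0125)
F = F_att + ΣF_rep = (13.0375,2.9875)
Δp = p'−p = (0.6519,0.1494); α = Δx/Fx = (1043/1600) / (1043/80) = 1/20
check: Δy/Fy = (239/1600) / (239/80) = 1/20 ✓

α = 1/20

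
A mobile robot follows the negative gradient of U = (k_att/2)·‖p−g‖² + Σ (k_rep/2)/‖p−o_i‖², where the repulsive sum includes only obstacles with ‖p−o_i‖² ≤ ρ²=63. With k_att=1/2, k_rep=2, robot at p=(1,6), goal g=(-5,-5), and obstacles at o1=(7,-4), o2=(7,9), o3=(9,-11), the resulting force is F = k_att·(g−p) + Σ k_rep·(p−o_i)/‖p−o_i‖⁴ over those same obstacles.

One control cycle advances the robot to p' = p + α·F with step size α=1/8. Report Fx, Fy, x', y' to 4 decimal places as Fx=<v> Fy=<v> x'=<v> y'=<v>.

F_att = 1/2·(g−p) = 1/2·(-6,-11) = (-3.0000,-5.5000)
o1: d²=136 > ρ²=63 → inactive
o2: d²=45 ≤ ρ²=63; F_rep = 2·(-6,-3)/45² = (-0.0059,-0.0030)
o3: d²=353 > ρ²=63 → inactive
F = F_att + ΣF_rep = (-3.0059,-5.5030)
p' = p + 1/8·F = (0.6243,5.3121)

Fx=-3.0059 Fy=-5.5030 x'=0.6243 y'=5.3121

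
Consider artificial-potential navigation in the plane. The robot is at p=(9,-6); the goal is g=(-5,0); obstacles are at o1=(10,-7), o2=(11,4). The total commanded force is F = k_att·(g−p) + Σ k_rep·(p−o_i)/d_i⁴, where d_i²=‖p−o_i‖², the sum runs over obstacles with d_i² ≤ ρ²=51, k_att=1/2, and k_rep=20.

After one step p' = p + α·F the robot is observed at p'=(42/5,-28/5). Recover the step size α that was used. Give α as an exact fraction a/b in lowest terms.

α = 1/20

F_att = 1/2·(g−p) = 1/2·(-14,6) = (-7.0000,3.0000)
o1: d²=2 ≤ ρ²=51; F_rep = 20·(-1,1)/2² = (-5.0000,5.0000)
o2: d²=104 > ρ²=51 → inactive
F = F_att + ΣF_rep = (-12.0000,8.0000)
Δp = p'−p = (-0.6000,0.4000); α = Δx/Fx = (-3/5) / (-12) = 1/20
check: Δy/Fy = (2/5) / (8) = 1/20 ✓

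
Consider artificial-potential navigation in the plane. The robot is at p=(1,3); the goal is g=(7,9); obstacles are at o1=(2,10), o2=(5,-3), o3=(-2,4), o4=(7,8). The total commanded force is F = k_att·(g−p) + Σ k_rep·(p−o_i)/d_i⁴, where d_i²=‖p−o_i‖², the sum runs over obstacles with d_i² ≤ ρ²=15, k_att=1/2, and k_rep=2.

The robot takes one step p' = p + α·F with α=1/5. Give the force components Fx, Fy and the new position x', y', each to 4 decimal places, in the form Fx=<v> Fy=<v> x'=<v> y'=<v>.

F_att = 1/2·(g−p) = 1/2·(6,6) = (3.0000,3.0000)
o1: d²=50 > ρ²=15 → inactive
o2: d²=52 > ρ²=15 → inactive
o3: d²=10 ≤ ρ²=15; F_rep = 2·(3,-1)/10² = (0.0600,-0.0200)
o4: d²=61 > ρ²=15 → inactive
F = F_att + ΣF_rep = (3.0600,2.9800)
p' = p + 1/5·F = (1.6120,3.5960)

Fx=3.0600 Fy=2.9800 x'=1.6120 y'=3.5960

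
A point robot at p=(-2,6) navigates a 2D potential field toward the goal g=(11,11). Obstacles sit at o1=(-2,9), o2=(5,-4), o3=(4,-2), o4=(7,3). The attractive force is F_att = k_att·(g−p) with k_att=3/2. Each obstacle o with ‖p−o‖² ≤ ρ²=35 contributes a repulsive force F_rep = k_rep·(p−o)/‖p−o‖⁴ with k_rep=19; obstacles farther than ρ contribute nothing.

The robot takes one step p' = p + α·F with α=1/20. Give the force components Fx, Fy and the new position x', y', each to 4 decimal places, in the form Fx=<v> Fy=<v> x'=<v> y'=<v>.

F_att = 3/2·(g−p) = 3/2·(13,5) = (19.5000,7.5000)
o1: d²=9 ≤ ρ²=35; F_rep = 19·(0,-3)/9² = (0.0000,-0.7037)
o2: d²=149 > ρ²=35 → inactive
o3: d²=100 > ρ²=35 → inactive
o4: d²=90 > ρ²=35 → inactive
F = F_att + ΣF_rep = (19.5000,6.7963)
p' = p + 1/20·F = (-1.0250,6.3398)

Fx=19.5000 Fy=6.7963 x'=-1.0250 y'=6.3398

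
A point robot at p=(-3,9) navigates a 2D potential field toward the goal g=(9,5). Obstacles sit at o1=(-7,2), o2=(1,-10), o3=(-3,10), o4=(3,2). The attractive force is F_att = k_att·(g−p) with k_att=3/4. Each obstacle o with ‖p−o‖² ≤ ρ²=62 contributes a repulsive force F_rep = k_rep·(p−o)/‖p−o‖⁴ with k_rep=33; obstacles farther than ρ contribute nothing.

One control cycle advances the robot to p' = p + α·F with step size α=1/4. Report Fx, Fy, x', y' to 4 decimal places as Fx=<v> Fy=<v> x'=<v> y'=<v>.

Fx=9.0000 Fy=-36.0000 x'=-0.7500 y'=0.0000

F_att = 3/4·(g−p) = 3/4·(12,-4) = (9.0000,-3.0000)
o1: d²=65 > ρ²=62 → inactive
o2: d²=377 > ρ²=62 → inactive
o3: d²=1 ≤ ρ²=62; F_rep = 33·(0,-1)/1² = (0.0000,-33.0000)
o4: d²=85 > ρ²=62 → inactive
F = F_att + ΣF_rep = (9.0000,-36.0000)
p' = p + 1/4·F = (-0.7500,0.0000)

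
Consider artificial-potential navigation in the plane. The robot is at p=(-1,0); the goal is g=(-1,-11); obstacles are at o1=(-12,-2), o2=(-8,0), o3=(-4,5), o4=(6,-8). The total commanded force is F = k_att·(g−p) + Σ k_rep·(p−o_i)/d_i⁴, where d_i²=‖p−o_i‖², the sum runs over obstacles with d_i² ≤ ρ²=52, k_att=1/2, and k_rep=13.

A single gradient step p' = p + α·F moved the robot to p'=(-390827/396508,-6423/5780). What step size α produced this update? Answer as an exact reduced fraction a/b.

α = 1/5

F_att = 1/2·(g−p) = 1/2·(0,-11) = (0.0000,-5.5000)
o1: d²=125 > ρ²=52 → inactive
o2: d²=49 ≤ ρ²=52; F_rep = 13·(7,0)/49² = (0.0379,0.0000)
o3: d²=34 ≤ ρ²=52; F_rep = 13·(3,-5)/34² = (0.0337,-0.0562)
o4: d²=113 > ρ²=52 → inactive
F = F_att + ΣF_rep = (0.0716,-5.5562)
Δp = p'−p = (0.0143,-1.1112); α = Δx/Fx = (5681/396508) / (28405/396508) = 1/5
check: Δy/Fy = (-6423/5780) / (-6423/1156) = 1/5 ✓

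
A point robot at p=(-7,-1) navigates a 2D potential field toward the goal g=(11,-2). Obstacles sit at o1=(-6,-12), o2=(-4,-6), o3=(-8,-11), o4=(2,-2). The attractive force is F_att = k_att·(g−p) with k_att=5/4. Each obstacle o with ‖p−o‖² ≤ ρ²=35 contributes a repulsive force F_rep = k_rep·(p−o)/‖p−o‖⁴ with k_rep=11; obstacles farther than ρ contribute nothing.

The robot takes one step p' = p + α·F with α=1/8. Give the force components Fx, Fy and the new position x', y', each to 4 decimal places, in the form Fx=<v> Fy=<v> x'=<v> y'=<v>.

F_att = 5/4·(g−p) = 5/4·(18,-1) = (22.5000,-1.2500)
o1: d²=122 > ρ²=35 → inactive
o2: d²=34 ≤ ρ²=35; F_rep = 11·(-3,5)/34² = (-0.0285,0.0476)
o3: d²=101 > ρ²=35 → inactive
o4: d²=82 > ρ²=35 → inactive
F = F_att + ΣF_rep = (22.4715,-1.2024)
p' = p + 1/8·F = (-4.1911,-1.1503)

Fx=22.4715 Fy=-1.2024 x'=-4.1911 y'=-1.1503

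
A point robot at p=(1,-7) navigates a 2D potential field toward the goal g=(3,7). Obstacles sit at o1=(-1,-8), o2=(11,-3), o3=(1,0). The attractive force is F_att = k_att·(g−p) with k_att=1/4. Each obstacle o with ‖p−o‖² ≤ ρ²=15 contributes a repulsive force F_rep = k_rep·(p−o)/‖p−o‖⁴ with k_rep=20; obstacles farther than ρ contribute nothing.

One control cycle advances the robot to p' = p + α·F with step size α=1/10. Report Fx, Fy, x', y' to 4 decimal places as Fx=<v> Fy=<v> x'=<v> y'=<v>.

Fx=2.1000 Fy=4.3000 x'=1.2100 y'=-6.5700

F_att = 1/4·(g−p) = 1/4·(2,14) = (0.5000,3.5000)
o1: d²=5 ≤ ρ²=15; F_rep = 20·(2,1)/5² = (1.6000,0.8000)
o2: d²=116 > ρ²=15 → inactive
o3: d²=49 > ρ²=15 → inactive
F = F_att + ΣF_rep = (2.1000,4.3000)
p' = p + 1/10·F = (1.2100,-6.5700)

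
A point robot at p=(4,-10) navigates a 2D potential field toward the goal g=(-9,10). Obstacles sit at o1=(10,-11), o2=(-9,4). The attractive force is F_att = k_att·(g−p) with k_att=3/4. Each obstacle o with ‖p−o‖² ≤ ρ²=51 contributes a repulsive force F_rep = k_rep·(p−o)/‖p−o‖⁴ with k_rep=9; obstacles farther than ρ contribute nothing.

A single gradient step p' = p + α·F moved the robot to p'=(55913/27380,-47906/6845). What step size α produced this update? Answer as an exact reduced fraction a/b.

α = 1/5

F_att = 3/4·(g−p) = 3/4·(-13,20) = (-9.7500,15.0000)
o1: d²=37 ≤ ρ²=51; F_rep = 9·(-6,1)/37² = (-0.0394,0.0066)
o2: d²=365 > ρ²=51 → inactive
F = F_att + ΣF_rep = (-9.7894,15.0066)
Δp = p'−p = (-1.9579,3.0013); α = Δx/Fx = (-53607/27380) / (-53607/5476) = 1/5
check: Δy/Fy = (20544/6845) / (20544/1369) = 1/5 ✓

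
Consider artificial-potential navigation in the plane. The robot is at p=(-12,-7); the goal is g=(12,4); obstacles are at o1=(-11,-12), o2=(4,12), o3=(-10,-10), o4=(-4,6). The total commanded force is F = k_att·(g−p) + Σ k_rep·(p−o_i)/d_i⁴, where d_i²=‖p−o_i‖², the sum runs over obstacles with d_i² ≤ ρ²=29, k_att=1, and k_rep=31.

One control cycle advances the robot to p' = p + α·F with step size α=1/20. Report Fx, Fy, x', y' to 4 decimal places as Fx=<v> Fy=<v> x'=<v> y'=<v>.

F_att = 1·(g−p) = 1·(24,11) = (24.0000,11.0000)
o1: d²=26 ≤ ρ²=29; F_rep = 31·(-1,5)/26² = (-0.0459,0.2293)
o2: d²=617 > ρ²=29 → inactive
o3: d²=13 ≤ ρ²=29; F_rep = 31·(-2,3)/13² = (-0.3669,0.5503)
o4: d²=233 > ρ²=29 → inactive
F = F_att + ΣF_rep = (23.5873,11.7796)
p' = p + 1/20·F = (-10.8206,-6.4110)

Fx=23.5873 Fy=11.7796 x'=-10.8206 y'=-6.4110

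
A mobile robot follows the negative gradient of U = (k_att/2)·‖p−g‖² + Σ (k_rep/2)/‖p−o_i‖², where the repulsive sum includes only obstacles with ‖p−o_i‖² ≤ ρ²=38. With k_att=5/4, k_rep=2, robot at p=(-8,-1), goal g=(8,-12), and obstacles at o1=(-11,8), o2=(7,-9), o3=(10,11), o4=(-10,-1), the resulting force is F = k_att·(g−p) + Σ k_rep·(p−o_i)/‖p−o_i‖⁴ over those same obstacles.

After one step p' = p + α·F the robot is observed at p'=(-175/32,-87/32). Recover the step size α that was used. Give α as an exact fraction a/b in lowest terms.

α = 1/8

F_att = 5/4·(g−p) = 5/4·(16,-11) = (20.0000,-13.7500)
o1: d²=90 > ρ²=38 → inactive
o2: d²=289 > ρ²=38 → inactive
o3: d²=468 > ρ²=38 → inactive
o4: d²=4 ≤ ρ²=38; F_rep = 2·(2,0)/4² = (0.2500,0.0000)
F = F_att + ΣF_rep = (20.2500,-13.7500)
Δp = p'−p = (2.5312,-1.7188); α = Δx/Fx = (81/32) / (81/4) = 1/8
check: Δy/Fy = (-55/32) / (-55/4) = 1/8 ✓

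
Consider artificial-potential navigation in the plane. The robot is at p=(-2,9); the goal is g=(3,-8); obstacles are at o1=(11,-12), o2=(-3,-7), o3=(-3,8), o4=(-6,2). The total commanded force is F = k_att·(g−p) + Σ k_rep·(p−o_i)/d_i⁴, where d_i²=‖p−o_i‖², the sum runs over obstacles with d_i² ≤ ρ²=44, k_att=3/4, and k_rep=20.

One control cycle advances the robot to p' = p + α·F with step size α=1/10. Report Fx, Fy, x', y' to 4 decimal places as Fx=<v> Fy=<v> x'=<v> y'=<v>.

F_att = 3/4·(g−p) = 3/4·(5,-17) = (3.7500,-12.7500)
o1: d²=610 > ρ²=44 → inactive
o2: d²=257 > ρ²=44 → inactive
o3: d²=2 ≤ ρ²=44; F_rep = 20·(1,1)/2² = (5.0000,5.0000)
o4: d²=65 > ρ²=44 → inactive
F = F_att + ΣF_rep = (8.7500,-7.7500)
p' = p + 1/10·F = (-1.1250,8.2250)

Fx=8.7500 Fy=-7.7500 x'=-1.1250 y'=8.2250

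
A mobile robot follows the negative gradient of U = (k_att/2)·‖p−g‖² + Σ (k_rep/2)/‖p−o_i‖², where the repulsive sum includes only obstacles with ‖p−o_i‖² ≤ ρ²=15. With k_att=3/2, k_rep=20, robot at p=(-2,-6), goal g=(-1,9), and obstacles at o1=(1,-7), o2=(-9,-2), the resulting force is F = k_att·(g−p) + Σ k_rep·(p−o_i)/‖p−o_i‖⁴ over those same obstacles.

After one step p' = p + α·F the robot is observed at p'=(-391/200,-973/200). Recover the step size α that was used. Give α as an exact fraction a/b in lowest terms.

F_att = 3/2·(g−p) = 3/2·(1,15) = (1.5000,22.5000)
o1: d²=10 ≤ ρ²=15; F_rep = 20·(-3,1)/10² = (-0.6000,0.2000)
o2: d²=65 > ρ²=15 → inactive
F = F_att + ΣF_rep = (0.9000,22.7000)
Δp = p'−p = (0.0450,1.1350); α = Δx/Fx = (9/200) / (9/10) = 1/20
check: Δy/Fy = (227/200) / (227/10) = 1/20 ✓

α = 1/20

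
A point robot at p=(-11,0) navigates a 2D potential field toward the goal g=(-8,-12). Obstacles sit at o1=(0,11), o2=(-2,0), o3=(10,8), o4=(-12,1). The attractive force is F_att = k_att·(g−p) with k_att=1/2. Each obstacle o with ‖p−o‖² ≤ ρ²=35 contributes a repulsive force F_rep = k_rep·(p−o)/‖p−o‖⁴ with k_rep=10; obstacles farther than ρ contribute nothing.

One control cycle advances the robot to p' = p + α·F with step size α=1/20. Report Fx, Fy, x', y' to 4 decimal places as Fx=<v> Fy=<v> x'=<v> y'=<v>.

F_att = 1/2·(g−p) = 1/2·(3,-12) = (1.5000,-6.0000)
o1: d²=242 > ρ²=35 → inactive
o2: d²=81 > ρ²=35 → inactive
o3: d²=505 > ρ²=35 → inactive
o4: d²=2 ≤ ρ²=35; F_rep = 10·(1,-1)/2² = (2.5000,-2.5000)
F = F_att + ΣF_rep = (4.0000,-8.5000)
p' = p + 1/20·F = (-10.8000,-0.4250)

Fx=4.0000 Fy=-8.5000 x'=-10.8000 y'=-0.4250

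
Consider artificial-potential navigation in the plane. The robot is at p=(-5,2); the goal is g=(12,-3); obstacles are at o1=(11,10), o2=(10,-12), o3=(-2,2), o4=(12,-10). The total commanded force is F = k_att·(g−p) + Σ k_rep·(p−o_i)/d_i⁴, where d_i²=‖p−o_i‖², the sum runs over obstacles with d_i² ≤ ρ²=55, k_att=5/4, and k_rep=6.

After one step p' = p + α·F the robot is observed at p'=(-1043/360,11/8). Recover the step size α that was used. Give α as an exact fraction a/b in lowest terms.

α = 1/10

F_att = 5/4·(g−p) = 5/4·(17,-5) = (21.2500,-6.2500)
o1: d²=320 > ρ²=55 → inactive
o2: d²=421 > ρ²=55 → inactive
o3: d²=9 ≤ ρ²=55; F_rep = 6·(-3,0)/9² = (-0.2222,0.0000)
o4: d²=433 > ρ²=55 → inactive
F = F_att + ΣF_rep = (21.0278,-6.2500)
Δp = p'−p = (2.1028,-0.6250); α = Δx/Fx = (757/360) / (757/36) = 1/10
check: Δy/Fy = (-5/8) / (-25/4) = 1/10 ✓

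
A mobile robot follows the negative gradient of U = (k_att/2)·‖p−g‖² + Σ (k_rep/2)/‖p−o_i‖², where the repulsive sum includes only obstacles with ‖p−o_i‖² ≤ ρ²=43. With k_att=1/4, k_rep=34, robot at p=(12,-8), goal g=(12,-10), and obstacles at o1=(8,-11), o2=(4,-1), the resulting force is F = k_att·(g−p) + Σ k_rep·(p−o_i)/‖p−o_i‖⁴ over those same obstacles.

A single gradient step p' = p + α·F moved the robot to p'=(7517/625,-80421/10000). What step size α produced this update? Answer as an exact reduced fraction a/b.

F_att = 1/4·(g−p) = 1/4·(0,-2) = (0.0000,-0.5000)
o1: d²=25 ≤ ρ²=43; F_rep = 34·(4,3)/25² = (0.2176,0.1632)
o2: d²=113 > ρ²=43 → inactive
F = F_att + ΣF_rep = (0.2176,-0.3368)
Δp = p'−p = (0.0272,-0.0421); α = Δx/Fx = (17/625) / (136/625) = 1/8
check: Δy/Fy = (-421/10000) / (-421/1250) = 1/8 ✓

α = 1/8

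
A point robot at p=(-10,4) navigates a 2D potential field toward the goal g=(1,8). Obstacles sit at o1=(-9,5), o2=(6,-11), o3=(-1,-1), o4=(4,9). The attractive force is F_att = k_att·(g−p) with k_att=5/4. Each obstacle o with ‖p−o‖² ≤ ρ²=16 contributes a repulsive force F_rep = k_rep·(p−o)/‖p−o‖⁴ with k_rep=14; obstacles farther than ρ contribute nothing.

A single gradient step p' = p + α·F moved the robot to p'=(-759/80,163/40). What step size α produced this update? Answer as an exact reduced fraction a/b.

α = 1/20

F_att = 5/4·(g−p) = 5/4·(11,4) = (13.7500,5.0000)
o1: d²=2 ≤ ρ²=16; F_rep = 14·(-1,-1)/2² = (-3.5000,-3.5000)
o2: d²=481 > ρ²=16 → inactive
o3: d²=106 > ρ²=16 → inactive
o4: d²=221 > ρ²=16 → inactive
F = F_att + ΣF_rep = (10.2500,1.5000)
Δp = p'−p = (0.5125,0.0750); α = Δx/Fx = (41/80) / (41/4) = 1/20
check: Δy/Fy = (3/40) / (3/2) = 1/20 ✓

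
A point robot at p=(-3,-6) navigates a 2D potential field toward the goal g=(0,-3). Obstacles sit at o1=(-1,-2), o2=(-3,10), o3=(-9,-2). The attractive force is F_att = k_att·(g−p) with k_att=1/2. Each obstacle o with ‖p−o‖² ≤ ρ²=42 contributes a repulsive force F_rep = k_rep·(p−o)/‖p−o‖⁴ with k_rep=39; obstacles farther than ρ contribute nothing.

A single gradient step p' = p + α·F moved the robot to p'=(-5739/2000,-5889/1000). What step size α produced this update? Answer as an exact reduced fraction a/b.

α = 1/10

F_att = 1/2·(g−p) = 1/2·(3,3) = (1.5000,1.5000)
o1: d²=20 ≤ ρ²=42; F_rep = 39·(-2,-4)/20² = (-0.1950,-0.3900)
o2: d²=256 > ρ²=42 → inactive
o3: d²=52 > ρ²=42 → inactive
F = F_att + ΣF_rep = (1.3050,1.1100)
Δp = p'−p = (0.1305,0.1110); α = Δx/Fx = (261/2000) / (261/200) = 1/10
check: Δy/Fy = (111/1000) / (111/100) = 1/10 ✓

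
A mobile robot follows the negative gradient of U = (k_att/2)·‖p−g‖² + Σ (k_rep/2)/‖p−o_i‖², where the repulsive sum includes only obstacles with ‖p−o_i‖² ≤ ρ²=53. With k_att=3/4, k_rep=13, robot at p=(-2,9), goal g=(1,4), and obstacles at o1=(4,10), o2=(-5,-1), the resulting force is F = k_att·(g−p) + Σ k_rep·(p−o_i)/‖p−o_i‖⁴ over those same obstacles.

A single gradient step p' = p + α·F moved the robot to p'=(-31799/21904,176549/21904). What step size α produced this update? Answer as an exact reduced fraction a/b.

α = 1/4

F_att = 3/4·(g−p) = 3/4·(3,-5) = (2.2500,-3.7500)
o1: d²=37 ≤ ρ²=53; F_rep = 13·(-6,-1)/37² = (-0.0570,-0.0095)
o2: d²=109 > ρ²=53 → inactive
F = F_att + ΣF_rep = (2.1930,-3.7595)
Δp = p'−p = (0.5483,-0.9399); α = Δx/Fx = (12009/21904) / (12009/5476) = 1/4
check: Δy/Fy = (-20587/21904) / (-20587/5476) = 1/4 ✓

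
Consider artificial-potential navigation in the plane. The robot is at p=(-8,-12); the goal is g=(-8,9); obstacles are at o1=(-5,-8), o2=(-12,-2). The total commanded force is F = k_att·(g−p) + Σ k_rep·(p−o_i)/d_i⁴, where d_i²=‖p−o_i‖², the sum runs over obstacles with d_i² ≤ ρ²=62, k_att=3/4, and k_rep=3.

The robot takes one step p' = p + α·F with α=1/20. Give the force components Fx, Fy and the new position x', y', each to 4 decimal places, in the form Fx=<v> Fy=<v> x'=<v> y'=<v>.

Fx=-0.0144 Fy=15.7308 x'=-8.0007 y'=-11.2135

F_att = 3/4·(g−p) = 3/4·(0,21) = (0.0000,15.7500)
o1: d²=25 ≤ ρ²=62; F_rep = 3·(-3,-4)/25² = (-0.0144,-0.0192)
o2: d²=116 > ρ²=62 → inactive
F = F_att + ΣF_rep = (-0.0144,15.7308)
p' = p + 1/20·F = (-8.0007,-11.2135)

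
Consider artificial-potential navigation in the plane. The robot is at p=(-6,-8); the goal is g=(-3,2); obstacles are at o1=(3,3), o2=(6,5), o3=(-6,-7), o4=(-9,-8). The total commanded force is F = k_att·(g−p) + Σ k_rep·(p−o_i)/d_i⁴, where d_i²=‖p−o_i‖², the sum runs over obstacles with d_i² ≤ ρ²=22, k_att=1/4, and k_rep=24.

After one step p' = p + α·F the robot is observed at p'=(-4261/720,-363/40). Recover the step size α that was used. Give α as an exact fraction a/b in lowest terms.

α = 1/20

F_att = 1/4·(g−p) = 1/4·(3,10) = (0.7500,2.5000)
o1: d²=202 > ρ²=22 → inactive
o2: d²=313 > ρ²=22 → inactive
o3: d²=1 ≤ ρ²=22; F_rep = 24·(0,-1)/1² = (0.0000,-24.0000)
o4: d²=9 ≤ ρ²=22; F_rep = 24·(3,0)/9² = (0.8889,0.0000)
F = F_att + ΣF_rep = (1.6389,-21.5000)
Δp = p'−p = (0.0819,-1.0750); α = Δx/Fx = (59/720) / (59/36) = 1/20
check: Δy/Fy = (-43/40) / (-43/2) = 1/20 ✓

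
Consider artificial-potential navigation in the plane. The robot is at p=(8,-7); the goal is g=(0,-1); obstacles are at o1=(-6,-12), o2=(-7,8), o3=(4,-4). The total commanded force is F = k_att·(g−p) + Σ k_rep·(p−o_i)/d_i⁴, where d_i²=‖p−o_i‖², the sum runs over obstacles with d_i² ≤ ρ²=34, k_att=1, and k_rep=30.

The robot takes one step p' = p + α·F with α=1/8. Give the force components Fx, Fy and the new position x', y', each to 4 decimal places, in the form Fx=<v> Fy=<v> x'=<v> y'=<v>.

F_att = 1·(g−p) = 1·(-8,6) = (-8.0000,6.0000)
o1: d²=221 > ρ²=34 → inactive
o2: d²=450 > ρ²=34 → inactive
o3: d²=25 ≤ ρ²=34; F_rep = 30·(4,-3)/25² = (0.1920,-0.1440)
F = F_att + ΣF_rep = (-7.8080,5.8560)
p' = p + 1/8·F = (7.0240,-6.2680)

Fx=-7.8080 Fy=5.8560 x'=7.0240 y'=-6.2680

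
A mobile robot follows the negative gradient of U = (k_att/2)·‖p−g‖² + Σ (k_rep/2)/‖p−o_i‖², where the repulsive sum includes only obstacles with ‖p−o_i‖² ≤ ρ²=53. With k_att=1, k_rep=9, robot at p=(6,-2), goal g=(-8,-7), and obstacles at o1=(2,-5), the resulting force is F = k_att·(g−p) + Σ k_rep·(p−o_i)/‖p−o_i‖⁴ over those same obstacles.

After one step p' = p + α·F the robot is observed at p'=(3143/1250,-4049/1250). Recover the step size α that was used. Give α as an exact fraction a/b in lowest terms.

F_att = 1·(g−p) = 1·(-14,-5) = (-14.0000,-5.0000)
o1: d²=25 ≤ ρ²=53; F_rep = 9·(4,3)/25² = (0.0576,0.0432)
F = F_att + ΣF_rep = (-13.9424,-4.9568)
Δp = p'−p = (-3.4856,-1.2392); α = Δx/Fx = (-4357/1250) / (-8714/625) = 1/4
check: Δy/Fy = (-1549/1250) / (-3098/625) = 1/4 ✓

α = 1/4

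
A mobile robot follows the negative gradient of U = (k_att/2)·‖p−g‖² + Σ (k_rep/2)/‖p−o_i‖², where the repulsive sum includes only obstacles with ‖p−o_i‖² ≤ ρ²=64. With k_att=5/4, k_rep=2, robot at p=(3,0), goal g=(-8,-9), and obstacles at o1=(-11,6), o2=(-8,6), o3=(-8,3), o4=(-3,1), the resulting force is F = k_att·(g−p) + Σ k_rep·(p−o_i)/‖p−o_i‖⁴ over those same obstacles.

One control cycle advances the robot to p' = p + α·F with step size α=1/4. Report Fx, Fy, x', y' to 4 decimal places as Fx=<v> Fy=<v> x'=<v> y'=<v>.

F_att = 5/4·(g−p) = 5/4·(-11,-9) = (-13.7500,-11.2500)
o1: d²=232 > ρ²=64 → inactive
o2: d²=157 > ρ²=64 → inactive
o3: d²=130 > ρ²=64 → inactive
o4: d²=37 ≤ ρ²=64; F_rep = 2·(6,-1)/37² = (0.0088,-0.0015)
F = F_att + ΣF_rep = (-13.7412,-11.2515)
p' = p + 1/4·F = (-0.4353,-2.8129)

Fx=-13.7412 Fy=-11.2515 x'=-0.4353 y'=-2.8129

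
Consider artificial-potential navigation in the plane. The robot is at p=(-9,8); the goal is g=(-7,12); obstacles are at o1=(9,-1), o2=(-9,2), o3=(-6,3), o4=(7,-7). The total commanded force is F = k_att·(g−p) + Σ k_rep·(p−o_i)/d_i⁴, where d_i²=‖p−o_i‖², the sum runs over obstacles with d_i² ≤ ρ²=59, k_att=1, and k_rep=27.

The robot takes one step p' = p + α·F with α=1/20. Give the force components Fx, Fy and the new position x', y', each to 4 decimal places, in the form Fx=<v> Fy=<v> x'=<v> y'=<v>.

F_att = 1·(g−p) = 1·(2,4) = (2.0000,4.0000)
o1: d²=405 > ρ²=59 → inactive
o2: d²=36 ≤ ρ²=59; F_rep = 27·(0,6)/36² = (0.0000,0.1250)
o3: d²=34 ≤ ρ²=59; F_rep = 27·(-3,5)/34² = (-0.0701,0.1168)
o4: d²=481 > ρ²=59 → inactive
F = F_att + ΣF_rep = (1.9299,4.2418)
p' = p + 1/20·F = (-8.9035,8.2121)

Fx=1.9299 Fy=4.2418 x'=-8.9035 y'=8.2121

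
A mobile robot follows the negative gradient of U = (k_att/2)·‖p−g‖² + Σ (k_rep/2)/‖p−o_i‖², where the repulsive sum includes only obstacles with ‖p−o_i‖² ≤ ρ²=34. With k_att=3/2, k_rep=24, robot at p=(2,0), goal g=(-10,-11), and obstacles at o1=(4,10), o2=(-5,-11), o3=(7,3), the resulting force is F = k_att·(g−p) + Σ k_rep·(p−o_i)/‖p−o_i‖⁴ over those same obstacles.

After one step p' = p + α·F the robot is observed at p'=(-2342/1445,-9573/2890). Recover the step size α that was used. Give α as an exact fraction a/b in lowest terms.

F_att = 3/2·(g−p) = 3/2·(-12,-11) = (-18.0000,-16.5000)
o1: d²=104 > ρ²=34 → inactive
o2: d²=170 > ρ²=34 → inactive
o3: d²=34 ≤ ρ²=34; F_rep = 24·(-5,-3)/34² = (-0.1038,-0.0623)
F = F_att + ΣF_rep = (-18.1038,-16.5623)
Δp = p'−p = (-3.6208,-3.3125); α = Δx/Fx = (-5232/1445) / (-5232/289) = 1/5
check: Δy/Fy = (-9573/2890) / (-9573/578) = 1/5 ✓

α = 1/5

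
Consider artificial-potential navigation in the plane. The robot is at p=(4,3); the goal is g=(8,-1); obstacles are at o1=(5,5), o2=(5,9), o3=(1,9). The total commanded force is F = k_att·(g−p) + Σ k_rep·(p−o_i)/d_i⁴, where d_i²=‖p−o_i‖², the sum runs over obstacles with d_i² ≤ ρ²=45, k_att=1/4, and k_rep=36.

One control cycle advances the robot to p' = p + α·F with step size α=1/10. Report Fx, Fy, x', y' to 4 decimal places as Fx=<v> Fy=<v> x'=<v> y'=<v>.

F_att = 1/4·(g−p) = 1/4·(4,-4) = (1.0000,-1.0000)
o1: d²=5 ≤ ρ²=45; F_rep = 36·(-1,-2)/5² = (-1.4400,-2.8800)
o2: d²=37 ≤ ρ²=45; F_rep = 36·(-1,-6)/37² = (-0.0263,-0.1578)
o3: d²=45 ≤ ρ²=45; F_rep = 36·(3,-6)/45² = (0.0533,-0.1067)
F = F_att + ΣF_rep = (-0.4130,-4.1444)
p' = p + 1/10·F = (3.9587,2.5856)

Fx=-0.4130 Fy=-4.1444 x'=3.9587 y'=2.5856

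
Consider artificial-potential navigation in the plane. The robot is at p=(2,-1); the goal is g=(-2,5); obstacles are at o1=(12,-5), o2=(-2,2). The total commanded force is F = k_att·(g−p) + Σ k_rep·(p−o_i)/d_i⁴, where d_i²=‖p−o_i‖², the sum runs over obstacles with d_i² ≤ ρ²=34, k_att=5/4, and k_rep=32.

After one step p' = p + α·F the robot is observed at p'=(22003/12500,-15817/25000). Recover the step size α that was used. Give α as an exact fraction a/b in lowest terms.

α = 1/20

F_att = 5/4·(g−p) = 5/4·(-4,6) = (-5.0000,7.5000)
o1: d²=116 > ρ²=34 → inactive
o2: d²=25 ≤ ρ²=34; F_rep = 32·(4,-3)/25² = (0.2048,-0.1536)
F = F_att + ΣF_rep = (-4.7952,7.3464)
Δp = p'−p = (-0.2398,0.3673); α = Δx/Fx = (-2997/12500) / (-2997/625) = 1/20
check: Δy/Fy = (9183/25000) / (9183/1250) = 1/20 ✓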